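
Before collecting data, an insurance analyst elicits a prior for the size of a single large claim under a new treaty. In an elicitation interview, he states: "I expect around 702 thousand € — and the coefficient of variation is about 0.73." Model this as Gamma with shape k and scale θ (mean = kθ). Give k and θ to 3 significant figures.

For Gamma(k, scale θ): mean = kθ, variance = kθ², so CV = 1/√k.
CV = 0.73, hence k = 1/CV² = 1.88.
Then θ = mean/k = 702/1.88 = 374.

k ≈ 1.88, θ ≈ 374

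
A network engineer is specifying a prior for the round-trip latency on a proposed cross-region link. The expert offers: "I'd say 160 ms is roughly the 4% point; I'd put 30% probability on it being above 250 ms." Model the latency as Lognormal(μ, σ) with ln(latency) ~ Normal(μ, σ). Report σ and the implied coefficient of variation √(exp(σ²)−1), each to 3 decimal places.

If T ~ Lognormal(μ,σ) then ln T ~ Normal(μ,σ), so the p-quantile of ln T is μ + z_p·σ.
ln(160) = 5.075 and ln(250) = 5.521; z_{0.04} = -1.751, z_{0.7} = 0.5244.
σ = (5.521 − 5.075)/(0.5244 − (-1.751)) = 0.196.
μ = 5.075 − (-1.751)·0.196 = 5.419.
CV = √(exp(σ²)−1) = √(exp(0.0385)−1) = 0.198.

σ ≈ 0.196, CV ≈ 0.198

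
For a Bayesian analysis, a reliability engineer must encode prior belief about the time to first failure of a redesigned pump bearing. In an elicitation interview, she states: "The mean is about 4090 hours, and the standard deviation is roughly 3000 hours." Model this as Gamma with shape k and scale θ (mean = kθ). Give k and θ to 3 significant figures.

k ≈ 1.86, θ ≈ 2200

For Gamma(k, scale θ): mean = kθ, variance = kθ², so CV = 1/√k.
CV = SD/mean = 3000/4090 = 0.7335, hence k = 1/CV² = 1.86.
Then θ = mean/k = 4090/1.86 = 2200.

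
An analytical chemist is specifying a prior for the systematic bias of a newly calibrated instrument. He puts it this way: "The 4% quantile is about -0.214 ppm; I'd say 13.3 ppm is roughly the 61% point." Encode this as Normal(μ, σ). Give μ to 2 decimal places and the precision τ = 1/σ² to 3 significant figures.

μ = 11.44, τ = 0.0226

The p-quantile of Normal(μ,σ) is μ + z_p·σ, with z_{0.04} = -1.751 and z_{0.61} = 0.2793.
Eliminate σ: μ = (z₂·x₁ − z₁·x₂)/(z₂ − z₁) = (0.2793·-0.214 − (-1.751)·13.3)/2.03 = 11.44.
Then σ = (x₂ − x₁)/(z₂ − z₁) = (13.3 − -0.214)/2.03 = 6.66.
Precision τ = 1/σ² = 1/6.657² = 0.0226.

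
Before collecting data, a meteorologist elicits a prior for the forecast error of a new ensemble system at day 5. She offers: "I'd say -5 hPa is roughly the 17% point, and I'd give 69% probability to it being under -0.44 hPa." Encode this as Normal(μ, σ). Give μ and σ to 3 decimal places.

μ = -1.999, σ = 3.145

For Normal(μ,σ), the p-quantile is μ + z_p·σ. Here z_{0.17} = -0.9542, z_{0.69} = 0.4959.
So -5 = μ − 0.9542σ and -0.44 = μ + 0.4959σ.
Subtracting: σ = (-0.44 − -5)/(0.4959 − (-0.9542)) = 3.145.
Then μ = -5 − (-0.9542)·3.145 = -1.999.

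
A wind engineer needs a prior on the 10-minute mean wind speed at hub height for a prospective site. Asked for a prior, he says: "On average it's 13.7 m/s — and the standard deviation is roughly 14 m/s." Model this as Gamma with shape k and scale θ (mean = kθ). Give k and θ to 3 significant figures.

k ≈ 0.958, θ ≈ 14.3

For Gamma(k, scale θ): mean = kθ, variance = kθ², so CV = 1/√k.
CV = SD/mean = 14/13.7 = 1.022, hence k = 1/CV² = 0.958.
Then θ = mean/k = 13.7/0.958 = 14.3.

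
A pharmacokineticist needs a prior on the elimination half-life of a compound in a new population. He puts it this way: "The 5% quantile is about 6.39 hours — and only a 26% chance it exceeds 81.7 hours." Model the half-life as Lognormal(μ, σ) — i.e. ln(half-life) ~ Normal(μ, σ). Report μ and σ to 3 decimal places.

μ ≈ 3.687, σ ≈ 1.114

If T ~ Lognormal(μ,σ) then ln T ~ Normal(μ,σ), so the p-quantile of ln T is μ + z_p·σ.
ln(6.39) = 1.855 and ln(81.7) = 4.403; z_{0.05} = -1.645, z_{0.74} = 0.6433.
σ = (4.403 − 1.855)/(0.6433 − (-1.645)) = 1.114.
μ = 1.855 − (-1.645)·1.114 = 3.687.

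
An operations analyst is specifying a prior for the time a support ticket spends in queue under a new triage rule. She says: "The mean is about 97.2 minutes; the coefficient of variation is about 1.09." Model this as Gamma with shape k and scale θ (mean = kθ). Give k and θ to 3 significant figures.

For Gamma(k, scale θ): mean = kθ, variance = kθ², so CV = 1/√k.
CV = 1.09, hence k = 1/CV² = 0.842.
Then θ = mean/k = 97.2/0.842 = 115.

k ≈ 0.842, θ ≈ 115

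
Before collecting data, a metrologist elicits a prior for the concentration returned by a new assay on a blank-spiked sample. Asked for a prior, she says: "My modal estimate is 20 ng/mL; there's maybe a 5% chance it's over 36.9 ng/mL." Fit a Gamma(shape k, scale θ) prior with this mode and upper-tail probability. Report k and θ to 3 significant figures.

k ≈ 8.42, θ ≈ 2.69

Gamma(k,θ) with k>1 has mode (k−1)θ, so θ = 20/(k−1).
Need P(X < 36.9) = 0.95 with θ tied to k this way. Start at k = 2, θ = 20: P(X<36.9) ≈ 0.550.
Too low — raise k to concentrate. Iterating converges to k ≈ 8.42.
Then θ = 20/(8.42−1) ≈ 2.69.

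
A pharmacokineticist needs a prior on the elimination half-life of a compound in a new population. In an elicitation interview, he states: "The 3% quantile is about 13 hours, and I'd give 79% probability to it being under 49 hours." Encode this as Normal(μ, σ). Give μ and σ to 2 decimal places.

μ = 38.20, σ = 13.40

For Normal(μ,σ), the p-quantile is μ + z_p·σ. Here z_{0.03} = -1.881, z_{0.79} = 0.8064.
So 13 = μ − 1.881σ and 49 = μ + 0.8064σ.
Subtracting: σ = (49 − 13)/(0.8064 − (-1.881)) = 13.40.
Then μ = 13 − (-1.881)·13.40 = 38.20.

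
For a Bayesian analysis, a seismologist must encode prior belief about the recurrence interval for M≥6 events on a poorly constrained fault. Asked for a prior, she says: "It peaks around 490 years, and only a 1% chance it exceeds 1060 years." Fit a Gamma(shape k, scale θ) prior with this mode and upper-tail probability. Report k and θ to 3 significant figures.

Gamma(k,θ) with k>1 has mode (k−1)θ, so θ = 490/(k−1).
Need P(X < 1060) = 0.99 with θ tied to k this way. Start at k = 2, θ = 490: P(X<1060) ≈ 0.636.
Too low — raise k to concentrate. Iterating converges to k ≈ 9.12.
Then θ = 490/(9.12−1) ≈ 60.3.

k ≈ 9.12, θ ≈ 60.3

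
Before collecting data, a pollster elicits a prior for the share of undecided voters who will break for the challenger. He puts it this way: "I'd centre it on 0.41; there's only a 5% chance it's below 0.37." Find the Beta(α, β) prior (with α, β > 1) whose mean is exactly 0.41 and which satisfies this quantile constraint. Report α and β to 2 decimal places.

With mean 0.41 fixed, write α = 0.41s, β = 0.59s where s = α+β.
Need P(θ < 0.37) = 0.05 under Beta(0.41s, 0.59s). Normal approximation: (q−m)/√(m(1−m)/s) ≈ z_{0.05} = -1.64, so s ≈ 0.41·0.59·(-1.64)²/(0.37−0.41)² = 409.0.
At s = 409.0: P(θ<0.37) ≈ 0.049. Adjusting to match 0.05 gives s ≈ 403.01.
So α = 0.41·403.01 ≈ 165.23, β = 0.59·403.01 ≈ 237.77.

α ≈ 165.23, β ≈ 237.77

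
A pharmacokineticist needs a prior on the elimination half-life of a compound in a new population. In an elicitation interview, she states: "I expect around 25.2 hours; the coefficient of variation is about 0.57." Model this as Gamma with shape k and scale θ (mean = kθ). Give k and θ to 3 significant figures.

For Gamma(k, scale θ): mean = kθ, variance = kθ², so CV = 1/√k.
CV = 0.57, hence k = 1/CV² = 3.08.
Then θ = mean/k = 25.2/3.08 = 8.19.

k ≈ 3.08, θ ≈ 8.19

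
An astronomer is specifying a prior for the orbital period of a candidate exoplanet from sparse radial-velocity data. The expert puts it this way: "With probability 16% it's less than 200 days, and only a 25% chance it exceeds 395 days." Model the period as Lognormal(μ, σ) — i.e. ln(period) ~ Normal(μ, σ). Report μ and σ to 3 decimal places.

If T ~ Lognormal(μ,σ) then ln T ~ Normal(μ,σ), so the p-quantile of ln T is μ + z_p·σ.
ln(200) = 5.298 and ln(395) = 5.979; z_{0.16} = -0.9945, z_{0.75} = 0.6745.
σ = (5.979 − 5.298)/(0.6745 − (-0.9945)) = 0.408.
μ = 5.298 − (-0.9945)·0.408 = 5.704.

μ ≈ 5.704, σ ≈ 0.408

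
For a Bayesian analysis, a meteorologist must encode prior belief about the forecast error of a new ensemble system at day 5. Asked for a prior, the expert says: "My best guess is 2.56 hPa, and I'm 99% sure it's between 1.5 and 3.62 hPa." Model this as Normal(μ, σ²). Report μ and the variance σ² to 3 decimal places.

μ = 2.560, σ² = 0.169

A symmetric 99% interval runs μ ± z·σ with z = 2.576.
Half-width = 1.06, so σ = 1.06/2.576 = 0.4115 and σ² = 0.169.
μ is the stated best guess, 2.560.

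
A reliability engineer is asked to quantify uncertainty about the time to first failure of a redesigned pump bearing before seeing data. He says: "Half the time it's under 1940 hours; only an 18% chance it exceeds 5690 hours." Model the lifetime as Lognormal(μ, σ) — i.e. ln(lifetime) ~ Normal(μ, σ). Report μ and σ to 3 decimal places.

μ ≈ 7.570, σ ≈ 1.176

If T ~ Lognormal(μ,σ) then ln T ~ Normal(μ,σ), so the p-quantile of ln T is μ + z_p·σ.
ln(1940) = 7.57 and ln(5690) = 8.646; z_{0.5} = 0, z_{0.82} = 0.9154.
σ = (8.646 − 7.57)/(0.9154 − (0)) = 1.176.
μ = 7.57 − (0)·1.176 = 7.570.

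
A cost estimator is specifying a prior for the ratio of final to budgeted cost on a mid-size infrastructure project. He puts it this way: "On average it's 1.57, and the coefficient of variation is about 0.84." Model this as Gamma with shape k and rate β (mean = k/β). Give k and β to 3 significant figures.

For Gamma(k, rate β): mean = k/β, variance = k/β², so CV = 1/√k.
CV = 0.84, hence k = 1/CV² = 1.42.
Then β = k/mean = 1.42/1.57 = 0.903.

k ≈ 1.42, β ≈ 0.903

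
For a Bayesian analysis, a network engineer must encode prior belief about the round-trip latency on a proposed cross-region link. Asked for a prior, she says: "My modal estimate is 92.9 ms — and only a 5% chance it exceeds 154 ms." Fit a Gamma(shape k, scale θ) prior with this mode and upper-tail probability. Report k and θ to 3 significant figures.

Gamma(k,θ) with k>1 has mode (k−1)θ, so θ = 92.9/(k−1).
Need P(X < 154) = 0.95 with θ tied to k this way. Start at k = 2, θ = 92.9: P(X<154) ≈ 0.494.
Too low — raise k to concentrate. Iterating converges to k ≈ 11.9.
Then θ = 92.9/(11.9−1) ≈ 8.5.

k ≈ 11.9, θ ≈ 8.5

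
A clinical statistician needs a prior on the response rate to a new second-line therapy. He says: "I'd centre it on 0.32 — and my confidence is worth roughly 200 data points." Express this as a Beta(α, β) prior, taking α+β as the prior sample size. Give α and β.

Under the effective-sample-size interpretation, Beta(α, β) has prior mean α/(α+β) and prior sample size α+β.
So α+β = 200 and α/(α+β) = 0.32, giving α = 0.32·200 = 64 and β = 200 − 64 = 136.

α = 64, β = 136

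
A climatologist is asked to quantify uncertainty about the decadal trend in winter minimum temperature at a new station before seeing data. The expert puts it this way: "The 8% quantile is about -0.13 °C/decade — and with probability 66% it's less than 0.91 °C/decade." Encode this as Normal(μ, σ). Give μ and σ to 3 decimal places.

For Normal(μ,σ), the p-quantile is μ + z_p·σ. Here z_{0.08} = -1.405, z_{0.66} = 0.4125.
So -0.13 = μ − 1.405σ and 0.91 = μ + 0.4125σ.
Subtracting: σ = (0.91 − -0.13)/(0.4125 − (-1.405)) = 0.572.
Then μ = -0.13 − (-1.405)·0.572 = 0.674.

μ = 0.674, σ = 0.572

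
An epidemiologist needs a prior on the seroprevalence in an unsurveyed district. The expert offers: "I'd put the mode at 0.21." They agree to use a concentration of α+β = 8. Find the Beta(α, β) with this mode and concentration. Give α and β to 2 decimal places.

For α,β > 1 the Beta mode is (α−1)/(α+β−2). With α+β = 8, the mode is (α−1)/6.
Set (α−1)/6 = 0.21 → α = 1 + 0.21·6 = 2.26.
β = 8 − α = 5.74.

α = 2.26, β = 5.74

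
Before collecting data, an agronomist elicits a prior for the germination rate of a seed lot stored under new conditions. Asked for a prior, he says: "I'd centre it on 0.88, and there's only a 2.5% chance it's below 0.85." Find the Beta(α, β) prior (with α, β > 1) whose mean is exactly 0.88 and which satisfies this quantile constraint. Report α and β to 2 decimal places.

With mean 0.88 fixed, write α = 0.88s, β = 0.12s where s = α+β.
Need P(θ < 0.85) = 0.025 under Beta(0.88s, 0.12s). Normal approximation: (q−m)/√(m(1−m)/s) ≈ z_{0.025} = -1.96, so s ≈ 0.88·0.12·(-1.96)²/(0.85−0.88)² = 450.7.
At s = 450.7: P(θ<0.85) ≈ 0.031. Adjusting to match 0.025 gives s ≈ 495.37.
So α = 0.88·495.37 ≈ 435.93, β = 0.12·495.37 ≈ 59.44.

α ≈ 435.93, β ≈ 59.44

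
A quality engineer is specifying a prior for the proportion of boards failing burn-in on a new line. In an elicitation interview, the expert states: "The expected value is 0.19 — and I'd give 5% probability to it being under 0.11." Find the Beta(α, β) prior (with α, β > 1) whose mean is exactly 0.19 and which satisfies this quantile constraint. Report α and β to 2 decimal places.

α ≈ 10.28, β ≈ 43.82

With mean 0.19 fixed, write α = 0.19s, β = 0.81s where s = α+β.
Need P(θ < 0.11) = 0.05 under Beta(0.19s, 0.81s). Normal approximation: (q−m)/√(m(1−m)/s) ≈ z_{0.05} = -1.64, so s ≈ 0.19·0.81·(-1.64)²/(0.11−0.19)² = 65.1.
At s = 65.1: P(θ<0.11) ≈ 0.034. Adjusting to match 0.05 gives s ≈ 54.10.
So α = 0.19·54.10 ≈ 10.28, β = 0.81·54.10 ≈ 43.82.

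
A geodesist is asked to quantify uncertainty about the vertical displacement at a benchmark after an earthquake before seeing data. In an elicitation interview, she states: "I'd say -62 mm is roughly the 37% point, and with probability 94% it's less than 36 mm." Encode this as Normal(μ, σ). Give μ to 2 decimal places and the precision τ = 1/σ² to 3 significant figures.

μ = -44.76, τ = 0.000371

For Normal(μ,σ), the p-quantile is μ + z_p·σ. Here z_{0.37} = -0.3319, z_{0.94} = 1.555.
So -62 = μ − 0.3319σ and 36 = μ + 1.555σ.
Subtracting: σ = (36 − -62)/(1.555 − (-0.3319)) = 51.94.
Then μ = -62 − (-0.3319)·51.94 = -44.76.
Precision τ = 1/σ² = 1/51.94² = 0.000371.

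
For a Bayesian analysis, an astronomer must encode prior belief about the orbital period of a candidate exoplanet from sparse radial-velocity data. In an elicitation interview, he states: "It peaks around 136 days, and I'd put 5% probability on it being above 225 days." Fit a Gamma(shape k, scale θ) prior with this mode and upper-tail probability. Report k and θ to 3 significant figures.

Gamma(k,θ) with k>1 has mode (k−1)θ, so θ = 136/(k−1).
Need P(X < 225) = 0.95 with θ tied to k this way. Start at k = 2, θ = 136: P(X<225) ≈ 0.492.
Too low — raise k to concentrate. Iterating converges to k ≈ 12.
Then θ = 136/(12−1) ≈ 12.3.

k ≈ 12, θ ≈ 12.3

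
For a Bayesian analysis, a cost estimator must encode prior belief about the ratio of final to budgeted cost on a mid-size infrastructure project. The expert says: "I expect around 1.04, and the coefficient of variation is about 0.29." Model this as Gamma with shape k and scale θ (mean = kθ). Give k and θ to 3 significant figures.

k ≈ 11.9, θ ≈ 0.0875

For Gamma(k, scale θ): mean = kθ, variance = kθ², so CV = 1/√k.
CV = 0.29, hence k = 1/CV² = 11.9.
Then θ = mean/k = 1.04/11.9 = 0.0875.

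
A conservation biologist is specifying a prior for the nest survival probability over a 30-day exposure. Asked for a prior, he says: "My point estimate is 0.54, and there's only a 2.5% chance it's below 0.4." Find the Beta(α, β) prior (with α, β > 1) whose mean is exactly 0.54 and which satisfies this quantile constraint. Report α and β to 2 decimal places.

α ≈ 26.10, β ≈ 22.24

With mean 0.54 fixed, write α = 0.54s, β = 0.46s where s = α+β.
Need P(θ < 0.4) = 0.025 under Beta(0.54s, 0.46s). Normal approximation: (q−m)/√(m(1−m)/s) ≈ z_{0.025} = -1.96, so s ≈ 0.54·0.46·(-1.96)²/(0.4−0.54)² = 48.7.
At s = 48.7: P(θ<0.4) ≈ 0.025. Adjusting to match 0.025 gives s ≈ 48.34.
So α = 0.54·48.34 ≈ 26.10, β = 0.46·48.34 ≈ 22.24.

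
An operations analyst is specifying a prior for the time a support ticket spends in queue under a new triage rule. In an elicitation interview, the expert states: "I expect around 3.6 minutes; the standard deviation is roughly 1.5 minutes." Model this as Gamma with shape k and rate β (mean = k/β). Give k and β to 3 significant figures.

k ≈ 5.76, β ≈ 1.6

For Gamma(k, rate β): mean = k/β, variance = k/β², so CV = 1/√k.
CV = SD/mean = 1.5/3.6 = 0.4167, hence k = 1/CV² = 5.76.
Then β = k/mean = 5.76/3.6 = 1.6.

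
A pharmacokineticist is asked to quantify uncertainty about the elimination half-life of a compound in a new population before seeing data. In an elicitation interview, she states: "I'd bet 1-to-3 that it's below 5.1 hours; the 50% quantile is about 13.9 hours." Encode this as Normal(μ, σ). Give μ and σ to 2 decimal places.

The p-quantile of Normal(μ,σ) is μ + z_p·σ, with z_{0.25} = -0.6745 and z_{0.5} = 0.
Eliminate σ: μ = (z₂·x₁ − z₁·x₂)/(z₂ − z₁) = (0·5.1 − (-0.6745)·13.9)/0.6745 = 13.90.
Then σ = (x₂ − x₁)/(z₂ − z₁) = (13.9 − 5.1)/0.6745 = 13.05.

μ = 13.90, σ = 13.05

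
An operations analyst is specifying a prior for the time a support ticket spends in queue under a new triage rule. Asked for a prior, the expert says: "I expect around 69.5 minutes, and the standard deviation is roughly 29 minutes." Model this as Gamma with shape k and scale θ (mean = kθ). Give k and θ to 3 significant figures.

k ≈ 5.74, θ ≈ 12.1

For Gamma(k, scale θ): mean = kθ, variance = kθ², so CV = 1/√k.
CV = SD/mean = 29/69.5 = 0.4173, hence k = 1/CV² = 5.74.
Then θ = mean/k = 69.5/5.74 = 12.1.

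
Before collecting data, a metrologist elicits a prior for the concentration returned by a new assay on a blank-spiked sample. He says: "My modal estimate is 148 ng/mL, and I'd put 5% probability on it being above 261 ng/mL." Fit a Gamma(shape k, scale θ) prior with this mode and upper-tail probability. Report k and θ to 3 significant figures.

k ≈ 9.67, θ ≈ 17.1

Gamma(k,θ) with k>1 has mode (k−1)θ, so θ = 148/(k−1).
Need P(X < 261) = 0.95 with θ tied to k this way. Start at k = 2, θ = 148: P(X<261) ≈ 0.526.
Too low — raise k to concentrate. Iterating converges to k ≈ 9.67.
Then θ = 148/(9.67−1) ≈ 17.1.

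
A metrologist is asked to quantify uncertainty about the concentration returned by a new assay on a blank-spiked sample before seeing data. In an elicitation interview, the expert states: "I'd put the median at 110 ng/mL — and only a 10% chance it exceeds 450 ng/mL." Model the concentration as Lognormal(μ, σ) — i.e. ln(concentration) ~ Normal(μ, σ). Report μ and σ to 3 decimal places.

μ ≈ 4.700, σ ≈ 1.099

If T ~ Lognormal(μ,σ) then ln T ~ Normal(μ,σ), so the p-quantile of ln T is μ + z_p·σ.
ln(110) = 4.7 and ln(450) = 6.109; z_{0.5} = 0, z_{0.9} = 1.282.
σ = (6.109 − 4.7)/(1.282 − (0)) = 1.099.
μ = 4.7 − (0)·1.099 = 4.700.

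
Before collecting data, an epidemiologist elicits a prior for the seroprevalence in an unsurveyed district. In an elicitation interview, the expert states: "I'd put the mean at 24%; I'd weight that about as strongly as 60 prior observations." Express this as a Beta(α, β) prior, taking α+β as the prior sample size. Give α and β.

α = 14.4, β = 45.6

Under the effective-sample-size interpretation, Beta(α, β) has prior mean α/(α+β) and prior sample size α+β.
So α+β = 60 and α/(α+β) = 0.24, giving α = 0.24·60 = 14.4 and β = 60 − 14.4 = 45.6.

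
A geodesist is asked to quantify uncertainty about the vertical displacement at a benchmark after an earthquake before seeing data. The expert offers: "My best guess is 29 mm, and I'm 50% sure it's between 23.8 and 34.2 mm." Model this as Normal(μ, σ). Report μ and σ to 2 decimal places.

μ = 29.00, σ = 7.71

A symmetric 50% interval runs μ ± z·σ with z = 0.6745.
Half-width = 5.2, so σ = 5.2/0.6745 = 7.71.
μ is the stated best guess, 29.00.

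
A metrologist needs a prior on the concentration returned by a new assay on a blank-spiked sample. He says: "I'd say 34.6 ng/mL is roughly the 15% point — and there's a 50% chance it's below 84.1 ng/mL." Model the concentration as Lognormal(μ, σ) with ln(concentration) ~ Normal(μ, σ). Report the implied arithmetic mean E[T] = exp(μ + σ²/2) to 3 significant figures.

E[T] ≈ 121 ng/mL

If T ~ Lognormal(μ,σ) then ln T ~ Normal(μ,σ), so the p-quantile of ln T is μ + z_p·σ.
ln(34.6) = 3.544 and ln(84.1) = 4.432; z_{0.15} = -1.036, z_{0.5} = 0.
σ = (4.432 − 3.544)/(0 − (-1.036)) = 0.857.
μ = 3.544 − (-1.036)·0.857 = 4.432.
E[T] = exp(μ + σ²/2) = exp(4.432 + 0.3672) = 121 ng/mL.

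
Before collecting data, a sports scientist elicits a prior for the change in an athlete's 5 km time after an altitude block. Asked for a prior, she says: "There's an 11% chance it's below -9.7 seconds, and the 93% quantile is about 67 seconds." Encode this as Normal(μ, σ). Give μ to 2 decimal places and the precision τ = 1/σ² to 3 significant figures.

μ = 25.11, τ = 0.00124

The p-quantile of Normal(μ,σ) is μ + z_p·σ, with z_{0.11} = -1.227 and z_{0.93} = 1.476.
Eliminate σ: μ = (z₂·x₁ − z₁·x₂)/(z₂ − z₁) = (1.476·-9.7 − (-1.227)·67)/2.702 = 25.11.
Then σ = (x₂ − x₁)/(z₂ − z₁) = (67 − -9.7)/2.702 = 28.38.
Precision τ = 1/σ² = 1/28.38² = 0.00124.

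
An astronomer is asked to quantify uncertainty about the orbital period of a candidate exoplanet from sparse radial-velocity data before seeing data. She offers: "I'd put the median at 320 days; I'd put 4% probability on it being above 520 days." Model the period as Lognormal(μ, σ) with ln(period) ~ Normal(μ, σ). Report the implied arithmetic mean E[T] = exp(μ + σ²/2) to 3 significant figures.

If T ~ Lognormal(μ,σ) then ln T ~ Normal(μ,σ), so the p-quantile of ln T is μ + z_p·σ.
ln(320) = 5.768 and ln(520) = 6.254; z_{0.5} = 0, z_{0.96} = 1.751.
σ = (6.254 − 5.768)/(1.751 − (0)) = 0.277.
μ = 5.768 − (0)·0.277 = 5.768.
E[T] = exp(μ + σ²/2) = exp(5.768 + 0.0385) = 333 days.

E[T] ≈ 333 days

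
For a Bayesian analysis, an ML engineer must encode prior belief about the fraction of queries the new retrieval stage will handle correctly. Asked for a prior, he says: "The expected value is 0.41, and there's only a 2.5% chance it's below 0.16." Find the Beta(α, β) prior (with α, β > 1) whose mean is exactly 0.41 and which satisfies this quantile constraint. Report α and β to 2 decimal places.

α ≈ 4.80, β ≈ 6.90

With mean 0.41 fixed, write α = 0.41s, β = 0.59s where s = α+β.
Need P(θ < 0.16) = 0.025 under Beta(0.41s, 0.59s). Normal approximation: (q−m)/√(m(1−m)/s) ≈ z_{0.025} = -1.96, so s ≈ 0.41·0.59·(-1.96)²/(0.16−0.41)² = 14.9.
At s = 14.9: P(θ<0.16) ≈ 0.013. Adjusting to match 0.025 gives s ≈ 11.70.
So α = 0.41·11.70 ≈ 4.80, β = 0.59·11.70 ≈ 6.90.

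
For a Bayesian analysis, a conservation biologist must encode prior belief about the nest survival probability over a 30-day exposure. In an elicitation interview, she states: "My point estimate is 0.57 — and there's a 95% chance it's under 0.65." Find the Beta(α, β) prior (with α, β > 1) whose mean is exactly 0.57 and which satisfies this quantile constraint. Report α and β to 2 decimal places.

With mean 0.57 fixed, write α = 0.57s, β = 0.43s where s = α+β.
Need P(θ < 0.65) = 0.95 under Beta(0.57s, 0.43s). Normal approximation: (q−m)/√(m(1−m)/s) ≈ z_{0.95} = 1.64, so s ≈ 0.57·0.43·(1.64)²/(0.65−0.57)² = 103.6.
At s = 103.6: P(θ<0.65) ≈ 0.952. Adjusting to match 0.95 gives s ≈ 100.71.
So α = 0.57·100.71 ≈ 57.40, β = 0.43·100.71 ≈ 43.30.

α ≈ 57.40, β ≈ 43.30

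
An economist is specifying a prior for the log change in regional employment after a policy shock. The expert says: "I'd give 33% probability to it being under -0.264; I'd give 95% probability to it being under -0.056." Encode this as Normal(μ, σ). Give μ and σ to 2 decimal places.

μ = -0.22, σ = 0.10

For Normal(μ,σ), the p-quantile is μ + z_p·σ. Here z_{0.33} = -0.4399, z_{0.95} = 1.645.
So -0.264 = μ − 0.4399σ and -0.056 = μ + 1.645σ.
Subtracting: σ = (-0.056 − -0.264)/(1.645 − (-0.4399)) = 0.10.
Then μ = -0.264 − (-0.4399)·0.10 = -0.22.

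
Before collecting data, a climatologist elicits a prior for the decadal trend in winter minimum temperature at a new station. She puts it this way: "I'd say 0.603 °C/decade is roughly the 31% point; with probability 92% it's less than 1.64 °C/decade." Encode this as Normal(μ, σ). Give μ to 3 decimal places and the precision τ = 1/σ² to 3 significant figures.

μ = 0.873, τ = 3.36

For Normal(μ,σ), the p-quantile is μ + z_p·σ. Here z_{0.31} = -0.4959, z_{0.92} = 1.405.
So 0.603 = μ − 0.4959σ and 1.64 = μ + 1.405σ.
Subtracting: σ = (1.64 − 0.603)/(1.405 − (-0.4959)) = 0.546.
Then μ = 0.603 − (-0.4959)·0.546 = 0.873.
Precision τ = 1/σ² = 1/0.5455² = 3.36.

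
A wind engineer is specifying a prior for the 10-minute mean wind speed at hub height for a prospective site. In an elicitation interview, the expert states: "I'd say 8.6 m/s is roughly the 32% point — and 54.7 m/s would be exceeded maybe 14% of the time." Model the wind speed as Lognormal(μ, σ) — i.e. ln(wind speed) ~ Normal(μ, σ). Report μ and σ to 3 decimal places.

If T ~ Lognormal(μ,σ) then ln T ~ Normal(μ,σ), so the p-quantile of ln T is μ + z_p·σ.
ln(8.6) = 2.152 and ln(54.7) = 4.002; z_{0.32} = -0.4677, z_{0.86} = 1.08.
σ = (4.002 − 2.152)/(1.08 − (-0.4677)) = 1.195.
μ = 2.152 − (-0.4677)·1.195 = 2.711.

μ ≈ 2.711, σ ≈ 1.195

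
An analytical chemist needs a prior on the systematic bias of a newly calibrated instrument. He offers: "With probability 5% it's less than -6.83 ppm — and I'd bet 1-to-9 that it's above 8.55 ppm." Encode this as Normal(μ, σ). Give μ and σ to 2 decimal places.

The p-quantile of Normal(μ,σ) is μ + z_p·σ, with z_{0.05} = -1.645 and z_{0.9} = 1.282.
Eliminate σ: μ = (z₂·x₁ − z₁·x₂)/(z₂ − z₁) = (1.282·-6.83 − (-1.645)·8.55)/2.926 = 1.81.
Then σ = (x₂ − x₁)/(z₂ − z₁) = (8.55 − -6.83)/2.926 = 5.26.

μ = 1.81, σ = 5.26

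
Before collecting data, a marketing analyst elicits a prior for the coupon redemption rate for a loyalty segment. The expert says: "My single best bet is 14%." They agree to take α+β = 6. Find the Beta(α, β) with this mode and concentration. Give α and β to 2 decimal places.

For α,β > 1 the Beta mode is (α−1)/(α+β−2). With α+β = 6, the mode is (α−1)/4.
Set (α−1)/4 = 0.14 → α = 1 + 0.14·4 = 1.56.
β = 6 − α = 4.44.

α = 1.56, β = 4.44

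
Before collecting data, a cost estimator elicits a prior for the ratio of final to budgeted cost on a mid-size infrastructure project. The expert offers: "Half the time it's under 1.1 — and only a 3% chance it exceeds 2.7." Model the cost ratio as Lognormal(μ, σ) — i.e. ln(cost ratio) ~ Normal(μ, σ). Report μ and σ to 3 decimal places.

μ ≈ 0.095, σ ≈ 0.477

If T ~ Lognormal(μ,σ) then ln T ~ Normal(μ,σ), so the p-quantile of ln T is μ + z_p·σ.
ln(1.1) = 0.09531 and ln(2.7) = 0.9933; z_{0.5} = 0, z_{0.97} = 1.881.
σ = (0.9933 − 0.09531)/(1.881 − (0)) = 0.477.
μ = 0.09531 − (0)·0.477 = 0.095.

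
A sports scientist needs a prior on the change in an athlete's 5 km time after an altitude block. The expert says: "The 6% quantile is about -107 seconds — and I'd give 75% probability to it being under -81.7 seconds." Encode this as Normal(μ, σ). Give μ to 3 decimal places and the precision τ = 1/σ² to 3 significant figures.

For Normal(μ,σ), the p-quantile is μ + z_p·σ. Here z_{0.06} = -1.555, z_{0.75} = 0.6745.
So -107 = μ − 1.555σ and -81.7 = μ + 0.6745σ.
Subtracting: σ = (-81.7 − -107)/(0.6745 − (-1.555)) = 11.349.
Then μ = -107 − (-1.555)·11.349 = -89.355.
Precision τ = 1/σ² = 1/11.35² = 0.00776.

μ = -89.355, τ = 0.00776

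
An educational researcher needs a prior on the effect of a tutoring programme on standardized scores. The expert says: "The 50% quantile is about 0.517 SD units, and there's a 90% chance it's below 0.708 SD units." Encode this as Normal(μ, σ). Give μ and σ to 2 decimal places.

μ = 0.52, σ = 0.15

For Normal(μ,σ), the p-quantile is μ + z_p·σ. Here z_{0.5} = 0, z_{0.9} = 1.282.
So 0.517 = μ + 0σ and 0.708 = μ + 1.282σ.
Subtracting: σ = (0.708 − 0.517)/(1.282 − (0)) = 0.15.
Then μ = 0.517 − (0)·0.15 = 0.52.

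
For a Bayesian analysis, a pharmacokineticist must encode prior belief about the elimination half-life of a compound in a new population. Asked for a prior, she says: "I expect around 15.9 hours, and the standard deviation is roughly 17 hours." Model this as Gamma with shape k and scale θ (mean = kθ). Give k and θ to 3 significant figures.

k ≈ 0.875, θ ≈ 18.2

For Gamma(k, scale θ): mean = kθ, variance = kθ², so CV = 1/√k.
CV = SD/mean = 17/15.9 = 1.069, hence k = 1/CV² = 0.875.
Then θ = mean/k = 15.9/0.875 = 18.2.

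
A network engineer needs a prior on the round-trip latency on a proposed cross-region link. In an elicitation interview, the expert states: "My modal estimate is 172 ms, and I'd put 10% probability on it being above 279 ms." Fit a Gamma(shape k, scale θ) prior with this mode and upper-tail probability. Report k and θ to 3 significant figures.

Gamma(k,θ) with k>1 has mode (k−1)θ, so θ = 172/(k−1).
Need P(X < 279) = 0.9 with θ tied to k this way. Start at k = 2, θ = 172: P(X<279) ≈ 0.482.
Too low — raise k to concentrate. Iterating converges to k ≈ 9.04.
Then θ = 172/(9.04−1) ≈ 21.4.

k ≈ 9.04, θ ≈ 21.4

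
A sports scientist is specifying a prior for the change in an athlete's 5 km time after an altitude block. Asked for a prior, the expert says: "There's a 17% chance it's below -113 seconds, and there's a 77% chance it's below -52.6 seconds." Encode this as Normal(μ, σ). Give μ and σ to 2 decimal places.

μ = -78.96, σ = 35.68

The p-quantile of Normal(μ,σ) is μ + z_p·σ, with z_{0.17} = -0.9542 and z_{0.77} = 0.7388.
Eliminate σ: μ = (z₂·x₁ − z₁·x₂)/(z₂ − z₁) = (0.7388·-113 − (-0.9542)·-52.6)/1.693 = -78.96.
Then σ = (x₂ − x₁)/(z₂ − z₁) = (-52.6 − -113)/1.693 = 35.68.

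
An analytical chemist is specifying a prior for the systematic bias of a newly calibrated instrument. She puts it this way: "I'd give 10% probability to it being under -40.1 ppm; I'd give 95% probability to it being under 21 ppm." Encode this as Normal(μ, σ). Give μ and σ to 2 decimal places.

μ = -13.34, σ = 20.88

For Normal(μ,σ), the p-quantile is μ + z_p·σ. Here z_{0.1} = -1.282, z_{0.95} = 1.645.
So -40.1 = μ − 1.282σ and 21 = μ + 1.645σ.
Subtracting: σ = (21 − -40.1)/(1.645 − (-1.282)) = 20.88.
Then μ = -40.1 − (-1.282)·20.88 = -13.34.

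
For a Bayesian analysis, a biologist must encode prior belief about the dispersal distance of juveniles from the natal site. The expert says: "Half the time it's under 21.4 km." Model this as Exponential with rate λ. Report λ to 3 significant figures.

Exponential median = ln 2 / λ, so λ = ln 2 / 21.4 = 0.0324.

λ ≈ 0.0324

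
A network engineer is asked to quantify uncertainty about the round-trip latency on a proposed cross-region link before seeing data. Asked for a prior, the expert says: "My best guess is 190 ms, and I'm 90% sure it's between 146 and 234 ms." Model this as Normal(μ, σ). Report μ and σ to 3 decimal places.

A symmetric 90% interval runs μ ± z·σ with z = 1.645.
Half-width = 44, so σ = 44/1.645 = 26.750.
μ is the stated best guess, 190.000.

μ = 190.000, σ = 26.750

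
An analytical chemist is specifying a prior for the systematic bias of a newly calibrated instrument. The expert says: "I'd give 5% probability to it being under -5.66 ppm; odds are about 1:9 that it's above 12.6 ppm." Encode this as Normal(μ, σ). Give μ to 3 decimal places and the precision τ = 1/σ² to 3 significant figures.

μ = 4.603, τ = 0.0257

The p-quantile of Normal(μ,σ) is μ + z_p·σ, with z_{0.05} = -1.645 and z_{0.9} = 1.282.
Eliminate σ: μ = (z₂·x₁ − z₁·x₂)/(z₂ − z₁) = (1.282·-5.66 − (-1.645)·12.6)/2.926 = 4.603.
Then σ = (x₂ − x₁)/(z₂ − z₁) = (12.6 − -5.66)/2.926 = 6.240.
Precision τ = 1/σ² = 1/6.24² = 0.0257.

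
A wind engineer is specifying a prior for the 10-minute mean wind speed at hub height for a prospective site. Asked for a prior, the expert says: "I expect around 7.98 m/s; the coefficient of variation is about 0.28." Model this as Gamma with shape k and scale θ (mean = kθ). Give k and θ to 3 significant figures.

k ≈ 12.8, θ ≈ 0.626

For Gamma(k, scale θ): mean = kθ, variance = kθ², so CV = 1/√k.
CV = 0.28, hence k = 1/CV² = 12.8.
Then θ = mean/k = 7.98/12.8 = 0.626.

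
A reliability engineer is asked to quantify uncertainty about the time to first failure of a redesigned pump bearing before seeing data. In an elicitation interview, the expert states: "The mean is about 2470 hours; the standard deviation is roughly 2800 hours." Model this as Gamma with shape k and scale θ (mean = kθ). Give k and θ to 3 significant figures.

k ≈ 0.778, θ ≈ 3170

For Gamma(k, scale θ): mean = kθ, variance = kθ², so CV = 1/√k.
CV = SD/mean = 2800/2470 = 1.134, hence k = 1/CV² = 0.778.
Then θ = mean/k = 2470/0.778 = 3170.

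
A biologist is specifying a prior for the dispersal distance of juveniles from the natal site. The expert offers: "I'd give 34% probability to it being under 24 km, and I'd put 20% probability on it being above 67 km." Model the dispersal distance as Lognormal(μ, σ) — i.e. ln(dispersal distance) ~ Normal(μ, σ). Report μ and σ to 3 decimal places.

μ ≈ 3.516, σ ≈ 0.819

If T ~ Lognormal(μ,σ) then ln T ~ Normal(μ,σ), so the p-quantile of ln T is μ + z_p·σ.
ln(24) = 3.178 and ln(67) = 4.205; z_{0.34} = -0.4125, z_{0.8} = 0.8416.
σ = (4.205 − 3.178)/(0.8416 − (-0.4125)) = 0.819.
μ = 3.178 − (-0.4125)·0.819 = 3.516.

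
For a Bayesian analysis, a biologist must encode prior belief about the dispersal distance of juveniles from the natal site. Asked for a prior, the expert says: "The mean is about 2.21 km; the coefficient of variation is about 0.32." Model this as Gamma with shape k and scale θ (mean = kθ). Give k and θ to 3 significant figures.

For Gamma(k, scale θ): mean = kθ, variance = kθ², so CV = 1/√k.
CV = 0.32, hence k = 1/CV² = 9.77.
Then θ = mean/k = 2.21/9.77 = 0.226.

k ≈ 9.77, θ ≈ 0.226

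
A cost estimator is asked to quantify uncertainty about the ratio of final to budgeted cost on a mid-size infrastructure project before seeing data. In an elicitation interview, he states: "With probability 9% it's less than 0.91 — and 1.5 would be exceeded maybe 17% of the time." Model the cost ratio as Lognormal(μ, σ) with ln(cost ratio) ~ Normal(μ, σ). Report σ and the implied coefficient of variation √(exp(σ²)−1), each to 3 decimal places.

σ ≈ 0.218, CV ≈ 0.220

If T ~ Lognormal(μ,σ) then ln T ~ Normal(μ,σ), so the p-quantile of ln T is μ + z_p·σ.
ln(0.91) = -0.09431 and ln(1.5) = 0.4055; z_{0.09} = -1.341, z_{0.83} = 0.9542.
σ = (0.4055 − -0.09431)/(0.9542 − (-1.341)) = 0.218.
μ = -0.09431 − (-1.341)·0.218 = 0.198.
CV = √(exp(σ²)−1) = √(exp(0.0474)−1) = 0.220.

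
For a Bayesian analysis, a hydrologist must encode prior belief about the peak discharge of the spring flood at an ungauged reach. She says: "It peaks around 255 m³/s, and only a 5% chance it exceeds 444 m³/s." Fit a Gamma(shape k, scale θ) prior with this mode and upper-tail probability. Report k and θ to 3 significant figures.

k ≈ 10.1, θ ≈ 28.1

Gamma(k,θ) with k>1 has mode (k−1)θ, so θ = 255/(k−1).
Need P(X < 444) = 0.95 with θ tied to k this way. Start at k = 2, θ = 255: P(X<444) ≈ 0.519.
Too low — raise k to concentrate. Iterating converges to k ≈ 10.1.
Then θ = 255/(10.1−1) ≈ 28.1.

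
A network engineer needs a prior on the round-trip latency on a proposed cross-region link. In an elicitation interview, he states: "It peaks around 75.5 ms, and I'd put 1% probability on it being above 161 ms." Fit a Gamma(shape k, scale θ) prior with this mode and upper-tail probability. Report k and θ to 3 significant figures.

Gamma(k,θ) with k>1 has mode (k−1)θ, so θ = 75.5/(k−1).
Need P(X < 161) = 0.99 with θ tied to k this way. Start at k = 2, θ = 75.5: P(X<161) ≈ 0.629.
Too low — raise k to concentrate. Iterating converges to k ≈ 9.46.
Then θ = 75.5/(9.46−1) ≈ 8.92.

k ≈ 9.46, θ ≈ 8.92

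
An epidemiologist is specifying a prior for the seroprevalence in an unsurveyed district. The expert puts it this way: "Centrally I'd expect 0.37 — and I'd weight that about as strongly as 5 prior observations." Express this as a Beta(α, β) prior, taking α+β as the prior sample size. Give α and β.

Under the effective-sample-size interpretation, Beta(α, β) has prior mean α/(α+β) and prior sample size α+β.
So α+β = 5 and α/(α+β) = 0.37, giving α = 0.37·5 = 1.85 and β = 5 − 1.85 = 3.15.

α = 1.85, β = 3.15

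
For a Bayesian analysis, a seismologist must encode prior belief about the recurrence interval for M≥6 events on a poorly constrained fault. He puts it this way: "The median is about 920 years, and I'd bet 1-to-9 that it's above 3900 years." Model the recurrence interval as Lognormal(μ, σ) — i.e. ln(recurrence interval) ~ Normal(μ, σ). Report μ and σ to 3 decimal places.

μ ≈ 6.824, σ ≈ 1.127

If T ~ Lognormal(μ,σ) then ln T ~ Normal(μ,σ), so the p-quantile of ln T is μ + z_p·σ.
ln(920) = 6.824 and ln(3900) = 8.269; z_{0.5} = 0, z_{0.9} = 1.282.
σ = (8.269 − 6.824)/(1.282 − (0)) = 1.127.
μ = 6.824 − (0)·1.127 = 6.824.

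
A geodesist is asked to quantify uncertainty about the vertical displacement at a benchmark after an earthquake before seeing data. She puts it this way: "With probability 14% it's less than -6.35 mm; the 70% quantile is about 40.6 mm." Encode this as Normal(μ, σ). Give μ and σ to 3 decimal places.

For Normal(μ,σ), the p-quantile is μ + z_p·σ. Here z_{0.14} = -1.08, z_{0.7} = 0.5244.
So -6.35 = μ − 1.08σ and 40.6 = μ + 0.5244σ.
Subtracting: σ = (40.6 − -6.35)/(0.5244 − (-1.08)) = 29.257.
Then μ = -6.35 − (-1.08)·29.257 = 25.257.

μ = 25.257, σ = 29.257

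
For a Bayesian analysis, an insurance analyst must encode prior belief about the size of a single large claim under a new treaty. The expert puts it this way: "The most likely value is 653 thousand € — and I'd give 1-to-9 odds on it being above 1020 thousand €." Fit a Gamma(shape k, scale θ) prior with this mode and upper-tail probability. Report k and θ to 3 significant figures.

k ≈ 10.4, θ ≈ 69.4

Gamma(k,θ) with k>1 has mode (k−1)θ, so θ = 653/(k−1).
Need P(X < 1020) = 0.9 with θ tied to k this way. Start at k = 2, θ = 653: P(X<1020) ≈ 0.463.
Too low — raise k to concentrate. Iterating converges to k ≈ 10.4.
Then θ = 653/(10.4−1) ≈ 69.4.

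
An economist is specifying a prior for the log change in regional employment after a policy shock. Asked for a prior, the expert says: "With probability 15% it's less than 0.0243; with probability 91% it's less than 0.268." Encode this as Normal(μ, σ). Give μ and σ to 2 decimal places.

μ = 0.13, σ = 0.10

The p-quantile of Normal(μ,σ) is μ + z_p·σ, with z_{0.15} = -1.036 and z_{0.91} = 1.341.
Eliminate σ: μ = (z₂·x₁ − z₁·x₂)/(z₂ − z₁) = (1.341·0.0243 − (-1.036)·0.268)/2.377 = 0.13.
Then σ = (x₂ − x₁)/(z₂ − z₁) = (0.268 − 0.0243)/2.377 = 0.10.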